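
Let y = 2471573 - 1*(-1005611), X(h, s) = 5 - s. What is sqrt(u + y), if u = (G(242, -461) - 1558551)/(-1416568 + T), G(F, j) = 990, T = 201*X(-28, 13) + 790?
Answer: sqrt(776178445039742090)/472462 ≈ 1864.7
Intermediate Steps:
T = -818 (T = 201*(5 - 1*13) + 790 = 201*(5 - 13) + 790 = 201*(-8) + 790 = -1608 + 790 = -818)
y = 3477184 (y = 2471573 + 1005611 = 3477184)
u = 519187/472462 (u = (990 - 1558551)/(-1416568 - 818) = -1557561/(-1417386) = -1557561*(-1/1417386) = 519187/472462 ≈ 1.0989)
sqrt(u + y) = sqrt(519187/472462 + 3477184) = sqrt(1642837826195/472462) = sqrt(776178445039742090)/472462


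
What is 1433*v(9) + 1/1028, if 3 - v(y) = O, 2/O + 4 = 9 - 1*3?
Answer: 2946249/1028 ≈ 2866.0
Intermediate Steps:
O = 1 (O = 2/(-4 + (9 - 1*3)) = 2/(-4 + (9 - 3)) = 2/(-4 + 6) = 2/2 = 2*(½) = 1)
v(y) = 2 (v(y) = 3 - 1*1 = 3 - 1 = 2)
1433*v(9) + 1/1028 = 1433*2 + 1/1028 = 2866 + 1/1028 = 2946249/1028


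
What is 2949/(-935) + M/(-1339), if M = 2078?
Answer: -5891641/1251965 ≈ -4.7059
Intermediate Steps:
2949/(-935) + M/(-1339) = 2949/(-935) + 2078/(-1339) = 2949*(-1/935) + 2078*(-1/1339) = -2949/935 - 2078/1339 = -5891641/1251965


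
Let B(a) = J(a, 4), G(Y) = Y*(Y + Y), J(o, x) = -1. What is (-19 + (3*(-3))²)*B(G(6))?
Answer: -62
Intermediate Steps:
G(Y) = 2*Y² (G(Y) = Y*(2*Y) = 2*Y²)
B(a) = -1
(-19 + (3*(-3))²)*B(G(6)) = (-19 + (3*(-3))²)*(-1) = (-19 + (-9)²)*(-1) = (-19 + 81)*(-1) = 62*(-1) = -62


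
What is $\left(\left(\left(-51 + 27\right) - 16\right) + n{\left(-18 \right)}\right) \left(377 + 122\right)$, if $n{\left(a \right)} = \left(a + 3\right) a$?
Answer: $114770$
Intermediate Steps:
$n{\left(a \right)} = a \left(3 + a\right)$ ($n{\left(a \right)} = \left(3 + a\right) a = a \left(3 + a\right)$)
$\left(\left(\left(-51 + 27\right) - 16\right) + n{\left(-18 \right)}\right) \left(377 + 122\right) = \left(\left(\left(-51 + 27\right) - 16\right) - 18 \left(3 - 18\right)\right) \left(377 + 122\right) = \left(\left(-24 - 16\right) - -270\right) 499 = \left(-40 + 270\right) 499 = 230 \cdot 499 = 114770$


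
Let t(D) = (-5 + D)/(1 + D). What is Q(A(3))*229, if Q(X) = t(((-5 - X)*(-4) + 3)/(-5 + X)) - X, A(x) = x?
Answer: -4122/11 ≈ -374.73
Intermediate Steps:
t(D) = (-5 + D)/(1 + D)
Q(X) = -X + (-5 + (23 + 4*X)/(-5 + X))/(1 + (23 + 4*X)/(-5 + X)) (Q(X) = (-5 + ((-5 - X)*(-4) + 3)/(-5 + X))/(1 + ((-5 - X)*(-4) + 3)/(-5 + X)) - X = (-5 + ((20 + 4*X) + 3)/(-5 + X))/(1 + ((20 + 4*X) + 3)/(-5 + X)) - X = (-5 + (23 + 4*X)/(-5 + X))/(1 + (23 + 4*X)/(-5 + X)) - X = -X + (-5 + (23 + 4*X)/(-5 + X))/(1 + (23 + 4*X)/(-5 + X)))
Q(A(3))*229 = ((48 - 1*3 - 1*3*(18 + 5*3))/(18 + 5*3))*229 = ((48 - 3 - 1*3*(18 + 15))/(18 + 15))*229 = ((48 - 3 - 1*3*33)/33)*229 = ((48 - 3 - 99)/33)*229 = ((1/33)*(-54))*229 = -18/11*229 = -4122/11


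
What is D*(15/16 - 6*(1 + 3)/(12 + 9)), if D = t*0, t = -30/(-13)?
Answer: 0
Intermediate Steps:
t = 30/13 (t = -30*(-1/13) = 30/13 ≈ 2.3077)
D = 0 (D = (30/13)*0 = 0)
D*(15/16 - 6*(1 + 3)/(12 + 9)) = 0*(15/16 - 6*(1 + 3)/(12 + 9)) = 0*(15*(1/16) - 6/(21/4)) = 0*(15/16 - 6/(21*(¼))) = 0*(15/16 - 6/21/4) = 0*(15/16 - 6*4/21) = 0*(15/16 - 8/7) = 0*(-23/112) = 0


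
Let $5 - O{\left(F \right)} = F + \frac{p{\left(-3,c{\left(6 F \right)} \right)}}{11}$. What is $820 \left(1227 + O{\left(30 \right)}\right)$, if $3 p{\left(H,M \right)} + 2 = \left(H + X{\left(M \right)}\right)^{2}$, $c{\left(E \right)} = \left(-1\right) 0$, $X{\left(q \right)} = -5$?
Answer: $\frac{32475280}{33} \approx 9.841 \cdot 10^{5}$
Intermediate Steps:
$c{\left(E \right)} = 0$
$p{\left(H,M \right)} = - \frac{2}{3} + \frac{\left(-5 + H\right)^{2}}{3}$ ($p{\left(H,M \right)} = - \frac{2}{3} + \frac{\left(H - 5\right)^{2}}{3} = - \frac{2}{3} + \frac{\left(-5 + H\right)^{2}}{3}$)
$O{\left(F \right)} = \frac{103}{33} - F$ ($O{\left(F \right)} = 5 - \left(F + \frac{- \frac{2}{3} + \frac{\left(-5 - 3\right)^{2}}{3}}{11}\right) = 5 - \left(F + \left(- \frac{2}{3} + \frac{\left(-8\right)^{2}}{3}\right) \frac{1}{11}\right) = 5 - \left(F + \left(- \frac{2}{3} + \frac{1}{3} \cdot 64\right) \frac{1}{11}\right) = 5 - \left(F + \left(- \frac{2}{3} + \frac{64}{3}\right) \frac{1}{11}\right) = 5 - \left(F + \frac{62}{3} \cdot \frac{1}{11}\right) = 5 - \left(F + \frac{62}{33}\right) = 5 - \left(\frac{62}{33} + F\right) = \frac{103}{33} - F$)
$820 \left(1227 + O{\left(30 \right)}\right) = 820 \left(1227 + \left(\frac{103}{33} - 30\right)\right) = 820 \left(1227 - \frac{887}{33}\right) = 820 \cdot \frac{39604}{33} = \frac{32475280}{33}$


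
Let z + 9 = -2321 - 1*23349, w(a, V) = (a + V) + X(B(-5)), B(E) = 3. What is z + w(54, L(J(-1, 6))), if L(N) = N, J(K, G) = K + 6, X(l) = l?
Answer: -25617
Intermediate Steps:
J(K, G) = 6 + K
w(a, V) = 3 + V + a (w(a, V) = (a + V) + 3 = (V + a) + 3 = 3 + V + a)
z = -25679 (z = -9 + (-2321 - 1*23349) = -9 + (-2321 - 23349) = -9 - 25670 = -25679)
z + w(54, L(J(-1, 6))) = -25679 + (3 + (6 - 1) + 54) = -25679 + (3 + 5 + 54) = -25679 + 62 = -25617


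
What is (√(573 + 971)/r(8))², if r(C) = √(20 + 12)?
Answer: 193/4 ≈ 48.250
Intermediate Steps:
r(C) = 4*√2 (r(C) = √32 = 4*√2)
(√(573 + 971)/r(8))² = (√(573 + 971)/((4*√2)))² = (√1544*(√2/8))² = ((2*√386)*(√2/8))² = (√193/2)² = 193/4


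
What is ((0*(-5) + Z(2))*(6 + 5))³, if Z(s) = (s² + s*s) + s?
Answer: 1331000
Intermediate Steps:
Z(s) = s + 2*s² (Z(s) = (s² + s²) + s = 2*s² + s = s + 2*s²)
((0*(-5) + Z(2))*(6 + 5))³ = ((0*(-5) + 2*(1 + 2*2))*(6 + 5))³ = ((0 + 2*(1 + 4))*11)³ = ((0 + 2*5)*11)³ = ((0 + 10)*11)³ = (10*11)³ = 110³ = 1331000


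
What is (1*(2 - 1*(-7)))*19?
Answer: 171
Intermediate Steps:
(1*(2 - 1*(-7)))*19 = (1*(2 + 7))*19 = (1*9)*19 = 9*19 = 171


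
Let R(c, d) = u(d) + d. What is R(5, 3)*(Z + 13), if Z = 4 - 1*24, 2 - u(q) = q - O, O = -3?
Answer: 7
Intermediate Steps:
u(q) = -1 - q (u(q) = 2 - (q - 1*(-3)) = 2 - (q + 3) = 2 - (3 + q) = 2 + (-3 - q) = -1 - q)
R(c, d) = -1 (R(c, d) = (-1 - d) + d = -1)
Z = -20 (Z = 4 - 24 = -20)
R(5, 3)*(Z + 13) = -(-20 + 13) = -1*(-7) = 7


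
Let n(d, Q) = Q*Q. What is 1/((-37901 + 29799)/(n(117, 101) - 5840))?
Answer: -4361/8102 ≈ -0.53826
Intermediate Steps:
n(d, Q) = Q²
1/((-37901 + 29799)/(n(117, 101) - 5840)) = 1/((-37901 + 29799)/(101² - 5840)) = 1/(-8102/(10201 - 5840)) = 1/(-8102/4361) = -4361/8102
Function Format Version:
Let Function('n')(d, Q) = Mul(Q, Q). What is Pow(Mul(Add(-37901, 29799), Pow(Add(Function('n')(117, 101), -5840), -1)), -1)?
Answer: Rational(-4361, 8102) ≈ -0.53826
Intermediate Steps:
Function('n')(d, Q) = Pow(Q, 2)
Pow(Mul(Add(-37901, 29799), Pow(Add(Function('n')(117, 101), -5840), -1)), -1) = Pow(Mul(Add(-37901, 29799), Pow(Add(Pow(101, 2), -5840), -1)), -1) = Pow(Mul(-8102, Pow(Add(10201, -5840), -1)), -1) = Pow(Mul(-8102, Pow(4361, -1)), -1) = Pow(Mul(-8102, Rational(1, 4361)), -1) = Pow(Rational(-8102, 4361), -1) = Rational(-4361, 8102)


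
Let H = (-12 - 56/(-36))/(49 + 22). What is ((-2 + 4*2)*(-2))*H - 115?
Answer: -24119/213 ≈ -113.23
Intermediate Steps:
H = -94/639 (H = (-12 - 56*(-1/36))/71 = (-12 + 14/9)*(1/71) = -94/9*1/71 = -94/639 ≈ -0.14710)
((-2 + 4*2)*(-2))*H - 115 = ((-2 + 4*2)*(-2))*(-94/639) - 115 = ((-2 + 8)*(-2))*(-94/639) - 115 = (6*(-2))*(-94/639) - 115 = -12*(-94/639) - 115 = 376/213 - 115 = -24119/213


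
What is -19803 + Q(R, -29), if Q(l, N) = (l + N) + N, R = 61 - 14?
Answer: -19814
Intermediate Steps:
R = 47
Q(l, N) = l + 2*N (Q(l, N) = (N + l) + N = l + 2*N)
-19803 + Q(R, -29) = -19803 + (47 + 2*(-29)) = -19803 + (47 - 58) = -19803 - 11 = -19814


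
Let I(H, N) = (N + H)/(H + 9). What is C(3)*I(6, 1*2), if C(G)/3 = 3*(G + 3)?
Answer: 144/5 ≈ 28.800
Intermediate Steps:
I(H, N) = (H + N)/(9 + H)
C(G) = 27 + 9*G (C(G) = 3*(3*(G + 3)) = 3*(3*(3 + G)) = 3*(9 + 3*G) = 27 + 9*G)
C(3)*I(6, 1*2) = (27 + 9*3)*((6 + 1*2)/(9 + 6)) = (27 + 27)*((6 + 2)/15) = 54*((1/15)*8) = 54*(8/15) = 144/5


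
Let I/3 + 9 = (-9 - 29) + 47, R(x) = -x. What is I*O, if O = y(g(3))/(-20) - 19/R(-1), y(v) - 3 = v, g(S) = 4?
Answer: 0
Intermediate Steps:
y(v) = 3 + v
O = -387/20 (O = (3 + 4)/(-20) - 19/((-1*(-1))) = 7*(-1/20) - 19/1 = -7/20 - 19*1 = -7/20 - 19 = -387/20 ≈ -19.350)
I = 0 (I = -27 + 3*((-9 - 29) + 47) = -27 + 3*(-38 + 47) = -27 + 3*9 = -27 + 27 = 0)
I*O = 0*(-387/20) = 0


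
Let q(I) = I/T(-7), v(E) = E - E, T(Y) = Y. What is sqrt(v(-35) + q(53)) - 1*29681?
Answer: -29681 + I*sqrt(371)/7 ≈ -29681.0 + 2.7516*I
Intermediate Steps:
v(E) = 0
q(I) = -I/7 (q(I) = I/(-7) = I*(-1/7) = -I/7)
sqrt(v(-35) + q(53)) - 1*29681 = sqrt(0 - 1/7*53) - 1*29681 = sqrt(0 - 53/7) - 29681 = sqrt(-53/7) - 29681 = I*sqrt(371)/7 - 29681 = -29681 + I*sqrt(371)/7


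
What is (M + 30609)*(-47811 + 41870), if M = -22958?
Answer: -45454591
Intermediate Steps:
(M + 30609)*(-47811 + 41870) = (-22958 + 30609)*(-47811 + 41870) = 7651*(-5941) = -45454591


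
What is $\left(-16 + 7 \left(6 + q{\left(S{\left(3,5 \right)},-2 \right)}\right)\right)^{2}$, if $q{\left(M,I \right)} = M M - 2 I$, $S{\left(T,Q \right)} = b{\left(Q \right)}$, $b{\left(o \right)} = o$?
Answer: $52441$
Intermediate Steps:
$S{\left(T,Q \right)} = Q$
$q{\left(M,I \right)} = M^{2} - 2 I$
$\left(-16 + 7 \left(6 + q{\left(S{\left(3,5 \right)},-2 \right)}\right)\right)^{2} = \left(-16 + 7 \left(6 - \left(-4 - 5^{2}\right)\right)\right)^{2} = \left(-16 + 7 \left(6 + \left(25 + 4\right)\right)\right)^{2} = \left(-16 + 7 \left(6 + 29\right)\right)^{2} = \left(-16 + 7 \cdot 35\right)^{2} = \left(-16 + 245\right)^{2} = 229^{2} = 52441$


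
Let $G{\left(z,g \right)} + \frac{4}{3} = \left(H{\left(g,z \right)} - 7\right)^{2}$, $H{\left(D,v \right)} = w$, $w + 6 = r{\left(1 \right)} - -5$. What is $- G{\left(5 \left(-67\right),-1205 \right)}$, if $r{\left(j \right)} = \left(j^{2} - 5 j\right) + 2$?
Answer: $- \frac{296}{3} \approx -98.667$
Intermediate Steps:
$r{\left(j \right)} = 2 + j^{2} - 5 j$
$w = -3$ ($w = -6 + \left(\left(2 + 1^{2} - 5\right) - -5\right) = -6 + \left(\left(2 + 1 - 5\right) + 5\right) = -6 + \left(-2 + 5\right) = -6 + 3 = -3$)
$H{\left(D,v \right)} = -3$
$G{\left(z,g \right)} = \frac{296}{3}$ ($G{\left(z,g \right)} = - \frac{4}{3} + \left(-3 - 7\right)^{2} = - \frac{4}{3} + \left(-10\right)^{2} = - \frac{4}{3} + 100 = \frac{296}{3}$)
$- G{\left(5 \left(-67\right),-1205 \right)} = \left(-1\right) \frac{296}{3} = - \frac{296}{3}$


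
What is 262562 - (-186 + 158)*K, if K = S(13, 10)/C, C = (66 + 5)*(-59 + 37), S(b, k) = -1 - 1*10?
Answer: 18641916/71 ≈ 2.6256e+5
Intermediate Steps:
S(b, k) = -11 (S(b, k) = -1 - 10 = -11)
C = -1562 (C = 71*(-22) = -1562)
K = 1/142 (K = -11/(-1562) = -11*(-1/1562) = 1/142 ≈ 0.0070423)
262562 - (-186 + 158)*K = 262562 - (-186 + 158)/142 = 262562 - (-28)/142 = 262562 - 1*(-14/71) = 262562 + 14/71 = 18641916/71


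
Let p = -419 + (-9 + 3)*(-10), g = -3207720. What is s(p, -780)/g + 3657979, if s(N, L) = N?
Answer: 11733772398239/3207720 ≈ 3.6580e+6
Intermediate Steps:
p = -359 (p = -419 - 6*(-10) = -419 + 60 = -359)
s(p, -780)/g + 3657979 = -359/(-3207720) + 3657979 = -359*(-1/3207720) + 3657979 = 359/3207720 + 3657979 = 11733772398239/3207720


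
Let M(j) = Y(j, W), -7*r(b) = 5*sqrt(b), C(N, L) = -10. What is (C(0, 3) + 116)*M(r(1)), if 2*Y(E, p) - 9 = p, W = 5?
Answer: 742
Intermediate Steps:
Y(E, p) = 9/2 + p/2
r(b) = -5*sqrt(b)/7
M(j) = 7 (M(j) = 9/2 + (1/2)*5 = 9/2 + 5/2 = 7)
(C(0, 3) + 116)*M(r(1)) = (-10 + 116)*7 = 106*7 = 742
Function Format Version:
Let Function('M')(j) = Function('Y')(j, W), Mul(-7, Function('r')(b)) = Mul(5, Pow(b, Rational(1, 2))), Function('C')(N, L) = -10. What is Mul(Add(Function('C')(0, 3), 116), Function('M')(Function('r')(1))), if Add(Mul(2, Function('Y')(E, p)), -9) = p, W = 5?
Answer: 742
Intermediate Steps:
Function('Y')(E, p) = Add(Rational(9, 2), Mul(Rational(1, 2), p))
Function('r')(b) = Mul(Rational(-5, 7), Pow(b, Rational(1, 2))) (Function('r')(b) = Mul(Rational(-1, 7), Mul(5, Pow(b, Rational(1, 2)))) = Mul(Rational(-5, 7), Pow(b, Rational(1, 2))))
Function('M')(j) = 7 (Function('M')(j) = Add(Rational(9, 2), Mul(Rational(1, 2), 5)) = Add(Rational(9, 2), Rational(5, 2)) = 7)
Mul(Add(Function('C')(0, 3), 116), Function('M')(Function('r')(1))) = Mul(Add(-10, 116), 7) = Mul(106, 7) = 742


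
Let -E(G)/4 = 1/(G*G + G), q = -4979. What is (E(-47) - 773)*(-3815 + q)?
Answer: 7348398310/1081 ≈ 6.7978e+6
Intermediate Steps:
E(G) = -4/(G + G²) (E(G) = -4/(G*G + G) = -4/(G² + G) = -4/(G + G²))
(E(-47) - 773)*(-3815 + q) = (-4/(-47*(1 - 47)) - 773)*(-3815 - 4979) = (-4*(-1/47)/(-46) - 773)*(-8794) = (-4*(-1/47)*(-1/46) - 773)*(-8794) = (-2/1081 - 773)*(-8794) = -835615/1081*(-8794) = 7348398310/1081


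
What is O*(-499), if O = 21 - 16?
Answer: -2495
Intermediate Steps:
O = 5
O*(-499) = 5*(-499) = -2495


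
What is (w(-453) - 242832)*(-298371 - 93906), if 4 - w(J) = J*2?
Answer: 94900436394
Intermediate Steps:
w(J) = 4 - 2*J (w(J) = 4 - J*2 = 4 - 2*J)
(w(-453) - 242832)*(-298371 - 93906) = ((4 - 2*(-453)) - 242832)*(-298371 - 93906) = ((4 + 906) - 242832)*(-392277) = (910 - 242832)*(-392277) = -241922*(-392277) = 94900436394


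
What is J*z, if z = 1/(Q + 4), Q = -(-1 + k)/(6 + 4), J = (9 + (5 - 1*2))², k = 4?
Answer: 1440/37 ≈ 38.919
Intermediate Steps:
J = 144 (J = (9 + (5 - 2))² = (9 + 3)² = 12² = 144)
Q = -3/10 (Q = -(-1 + 4)/(6 + 4) = -3/10 ≈ -0.30000)
z = 10/37 (z = 1/(-3/10 + 4) = 1/(37/10) = 10/37 ≈ 0.27027)
J*z = 144*(10/37) = 1440/37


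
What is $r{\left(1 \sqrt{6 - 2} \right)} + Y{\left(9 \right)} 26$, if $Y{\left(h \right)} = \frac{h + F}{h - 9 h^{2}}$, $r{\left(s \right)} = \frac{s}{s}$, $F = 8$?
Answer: $\frac{139}{360} \approx 0.38611$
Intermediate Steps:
$r{\left(s \right)} = 1$
$Y{\left(h \right)} = \frac{8 + h}{h - 9 h^{2}}$ ($Y{\left(h \right)} = \frac{h + 8}{h - 9 h^{2}} = \frac{8 + h}{h - 9 h^{2}}$)
$r{\left(1 \sqrt{6 - 2} \right)} + Y{\left(9 \right)} 26 = 1 + \frac{-8 - 9}{9 \left(-1 + 9 \cdot 9\right)} 26 = 1 + \frac{-8 - 9}{9 \left(-1 + 81\right)} 26 = 1 + \frac{1}{9} \cdot \frac{1}{80} \left(-17\right) 26 = 1 - \frac{221}{360} = \frac{139}{360}$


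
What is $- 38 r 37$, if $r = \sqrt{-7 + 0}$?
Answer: $- 1406 i \sqrt{7} \approx - 3719.9 i$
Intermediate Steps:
$r = i \sqrt{7}$ ($r = \sqrt{-7} = i \sqrt{7} \approx 2.6458 i$)
$- 38 r 37 = - 38 i \sqrt{7} \cdot 37 = - 1406 i \sqrt{7}$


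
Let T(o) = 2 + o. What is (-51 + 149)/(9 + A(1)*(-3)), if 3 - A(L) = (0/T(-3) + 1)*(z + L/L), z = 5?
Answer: 49/9 ≈ 5.4444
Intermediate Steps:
A(L) = -3 (A(L) = 3 - (0/(2 - 3) + 1)*(5 + L/L) = 3 - (0/(-1) + 1)*(5 + 1) = 3 - (0*(-1) + 1)*6 = 3 - (0 + 1)*6 = 3 - 6 = -3)
(-51 + 149)/(9 + A(1)*(-3)) = (-51 + 149)/(9 - 3*(-3)) = 98/(9 + 9) = 98/18 = 98*(1/18) = 49/9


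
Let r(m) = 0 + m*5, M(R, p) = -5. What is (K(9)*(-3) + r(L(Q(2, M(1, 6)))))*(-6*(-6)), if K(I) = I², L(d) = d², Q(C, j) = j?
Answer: -4248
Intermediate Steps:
r(m) = 5*m (r(m) = 0 + 5*m = 5*m)
(K(9)*(-3) + r(L(Q(2, M(1, 6)))))*(-6*(-6)) = (9²*(-3) + 5*(-5)²)*(-6*(-6)) = (81*(-3) + 5*25)*36 = (-243 + 125)*36 = -118*36 = -4248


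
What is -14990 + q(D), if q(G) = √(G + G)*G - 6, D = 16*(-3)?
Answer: -14996 - 192*I*√6 ≈ -14996.0 - 470.3*I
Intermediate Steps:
D = -48
q(G) = -6 + √2*G^(3/2) (q(G) = √(2*G)*G - 6 = (√2*√G)*G - 6 = √2*G^(3/2) - 6 = -6 + √2*G^(3/2))
-14990 + q(D) = -14990 + (-6 + √2*(-48)^(3/2)) = -14990 + (-6 + √2*(-192*I*√3)) = -14990 + (-6 - 192*I*√6) = -14996 - 192*I*√6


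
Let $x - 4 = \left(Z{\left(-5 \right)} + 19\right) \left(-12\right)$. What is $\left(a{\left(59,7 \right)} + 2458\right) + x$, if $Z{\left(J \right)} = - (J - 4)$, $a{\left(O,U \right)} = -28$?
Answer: $2098$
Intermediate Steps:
$Z{\left(J \right)} = 4 - J$ ($Z{\left(J \right)} = - (-4 + J) = 4 - J$)
$x = -332$ ($x = 4 + \left(\left(4 - -5\right) + 19\right) \left(-12\right) = 4 + \left(\left(4 + 5\right) + 19\right) \left(-12\right) = 4 + \left(9 + 19\right) \left(-12\right) = 4 + 28 \left(-12\right) = 4 - 336 = -332$)
$\left(a{\left(59,7 \right)} + 2458\right) + x = \left(-28 + 2458\right) - 332 = 2430 - 332 = 2098$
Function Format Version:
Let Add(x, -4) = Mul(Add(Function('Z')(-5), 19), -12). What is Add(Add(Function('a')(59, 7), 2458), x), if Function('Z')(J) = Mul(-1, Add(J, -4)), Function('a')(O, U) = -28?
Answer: 2098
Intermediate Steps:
Function('Z')(J) = Add(4, Mul(-1, J)) (Function('Z')(J) = Mul(-1, Add(-4, J)) = Add(4, Mul(-1, J)))
x = -332 (x = Add(4, Mul(Add(Add(4, Mul(-1, -5)), 19), -12)) = Add(4, Mul(Add(Add(4, 5), 19), -12)) = Add(4, Mul(Add(9, 19), -12)) = Add(4, Mul(28, -12)) = Add(4, -336) = -332)
Add(Add(Function('a')(59, 7), 2458), x) = Add(Add(-28, 2458), -332) = Add(2430, -332) = 2098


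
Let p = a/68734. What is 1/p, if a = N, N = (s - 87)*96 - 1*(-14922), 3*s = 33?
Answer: 34367/3813 ≈ 9.0131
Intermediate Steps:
s = 11 (s = (⅓)*33 = 11)
N = 7626 (N = (11 - 87)*96 - 1*(-14922) = -76*96 + 14922 = -7296 + 14922 = 7626)
a = 7626
p = 3813/34367 (p = 7626/68734 = 7626*(1/68734) = 3813/34367 ≈ 0.11095)
1/p = 1/(3813/34367) = 34367/3813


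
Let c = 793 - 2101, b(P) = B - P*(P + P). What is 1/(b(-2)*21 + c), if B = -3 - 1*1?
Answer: -1/1560 ≈ -0.00064103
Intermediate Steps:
B = -4 (B = -3 - 1 = -4)
b(P) = -4 - 2*P² (b(P) = -4 - P*(P + P) = -4 - P*2*P = -4 - 2*P²)
c = -1308
1/(b(-2)*21 + c) = 1/((-4 - 2*(-2)²)*21 - 1308) = 1/((-4 - 2*4)*21 - 1308) = 1/((-4 - 8)*21 - 1308) = 1/(-12*21 - 1308) = 1/(-252 - 1308) = 1/(-1560) = -1/1560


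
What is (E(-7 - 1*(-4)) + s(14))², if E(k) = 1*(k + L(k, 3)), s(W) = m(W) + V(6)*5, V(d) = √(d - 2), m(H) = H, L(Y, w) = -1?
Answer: 400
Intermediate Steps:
V(d) = √(-2 + d)
s(W) = 10 + W (s(W) = W + √(-2 + 6)*5 = W + √4*5 = W + 2*5 = W + 10 = 10 + W)
E(k) = -1 + k (E(k) = 1*(k - 1) = 1*(-1 + k) = -1 + k)
(E(-7 - 1*(-4)) + s(14))² = ((-1 + (-7 - 1*(-4))) + (10 + 14))² = ((-1 + (-7 + 4)) + 24)² = ((-1 - 3) + 24)² = (-4 + 24)² = 20² = 400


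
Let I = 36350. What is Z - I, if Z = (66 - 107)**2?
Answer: -34669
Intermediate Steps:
Z = 1681 (Z = (-41)**2 = 1681)
Z - I = 1681 - 1*36350 = 1681 - 36350 = -34669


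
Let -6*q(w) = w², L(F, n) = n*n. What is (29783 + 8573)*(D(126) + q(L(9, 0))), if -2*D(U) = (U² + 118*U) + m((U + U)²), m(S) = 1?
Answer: -589627610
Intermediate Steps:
L(F, n) = n²
q(w) = -w²/6
D(U) = -½ - 59*U - U²/2 (D(U) = -((U² + 118*U) + 1)/2 = -(1 + U² + 118*U)/2 = -½ - 59*U - U²/2)
(29783 + 8573)*(D(126) + q(L(9, 0))) = (29783 + 8573)*((-½ - 59*126 - ½*126²) - (0²)²/6) = 38356*((-½ - 7434 - ½*15876) - ⅙*0²) = 38356*((-½ - 7434 - 7938) - ⅙*0) = 38356*(-30745/2 + 0) = 38356*(-30745/2) = -589627610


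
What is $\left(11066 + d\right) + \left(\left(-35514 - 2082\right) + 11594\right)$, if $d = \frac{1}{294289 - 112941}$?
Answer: $- \frac{2708613727}{181348} \approx -14936.0$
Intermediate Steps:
$d = \frac{1}{181348} \approx 5.5143 \cdot 10^{-6}$
$\left(11066 + d\right) + \left(\left(-35514 - 2082\right) + 11594\right) = \left(11066 + \frac{1}{181348}\right) + \left(\left(-35514 - 2082\right) + 11594\right) = \frac{2006796969}{181348} + \left(-37596 + 11594\right) = \frac{2006796969}{181348} - 26002 = - \frac{2708613727}{181348}$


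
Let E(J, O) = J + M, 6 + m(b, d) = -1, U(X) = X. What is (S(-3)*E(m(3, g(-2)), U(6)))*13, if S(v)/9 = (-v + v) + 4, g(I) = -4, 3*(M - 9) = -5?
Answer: 156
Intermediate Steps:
M = 22/3 (M = 9 + (⅓)*(-5) = 9 - 5/3 = 22/3 ≈ 7.3333)
m(b, d) = -7 (m(b, d) = -6 - 1 = -7)
S(v) = 36 (S(v) = 9*((-v + v) + 4) = 9*(0 + 4) = 9*4 = 36)
E(J, O) = 22/3 + J (E(J, O) = J + 22/3 = 22/3 + J)
(S(-3)*E(m(3, g(-2)), U(6)))*13 = (36*(22/3 - 7))*13 = (36*(⅓))*13 = 12*13 = 156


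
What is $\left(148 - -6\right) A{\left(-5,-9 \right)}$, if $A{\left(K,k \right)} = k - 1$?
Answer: $-1540$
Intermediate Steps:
$A{\left(K,k \right)} = -1 + k$ ($A{\left(K,k \right)} = k - 1 = -1 + k$)
$\left(148 - -6\right) A{\left(-5,-9 \right)} = \left(148 - -6\right) \left(-1 - 9\right) = \left(148 + 6\right) \left(-10\right) = 154 \left(-10\right) = -1540$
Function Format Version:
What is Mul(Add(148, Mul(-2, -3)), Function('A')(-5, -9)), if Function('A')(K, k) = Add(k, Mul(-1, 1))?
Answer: -1540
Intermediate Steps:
Function('A')(K, k) = Add(-1, k) (Function('A')(K, k) = Add(k, -1) = Add(-1, k))
Mul(Add(148, Mul(-2, -3)), Function('A')(-5, -9)) = Mul(Add(148, Mul(-2, -3)), Add(-1, -9)) = Mul(Add(148, 6), -10) = Mul(154, -10) = -1540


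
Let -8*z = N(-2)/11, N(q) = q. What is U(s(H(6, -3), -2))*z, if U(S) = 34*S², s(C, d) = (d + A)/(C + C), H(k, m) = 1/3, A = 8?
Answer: 1377/22 ≈ 62.591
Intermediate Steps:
H(k, m) = ⅓
s(C, d) = (8 + d)/(2*C) (s(C, d) = (d + 8)/(C + C) = (8 + d)/((2*C)) = (8 + d)*(1/(2*C)) = (8 + d)/(2*C))
z = 1/44 (z = -(-1)/(4*11) = -⅛*(-2/11) = 1/44 ≈ 0.022727)
U(s(H(6, -3), -2))*z = (34*((8 - 2)/(2*(⅓)))²)*(1/44) = (34*((½)*3*6)²)*(1/44) = (34*9²)*(1/44) = (34*81)*(1/44) = 2754*(1/44) = 1377/22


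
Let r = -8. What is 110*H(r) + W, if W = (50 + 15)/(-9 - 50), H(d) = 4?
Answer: 25895/59 ≈ 438.90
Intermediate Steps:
W = -65/59 (W = 65/(-59) = 65*(-1/59) = -65/59 ≈ -1.1017)
110*H(r) + W = 110*4 - 65/59 = 440 - 65/59 = 25895/59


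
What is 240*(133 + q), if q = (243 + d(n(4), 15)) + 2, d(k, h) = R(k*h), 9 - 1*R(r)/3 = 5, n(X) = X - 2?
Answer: 93600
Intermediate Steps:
n(X) = -2 + X
R(r) = 12 (R(r) = 27 - 3*5 = 27 - 15 = 12)
d(k, h) = 12
q = 257 (q = (243 + 12) + 2 = 255 + 2 = 257)
240*(133 + q) = 240*(133 + 257) = 240*390 = 93600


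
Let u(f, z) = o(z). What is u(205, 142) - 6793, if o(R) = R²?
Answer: 13371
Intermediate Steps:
u(f, z) = z²
u(205, 142) - 6793 = 142² - 6793 = 20164 - 6793 = 13371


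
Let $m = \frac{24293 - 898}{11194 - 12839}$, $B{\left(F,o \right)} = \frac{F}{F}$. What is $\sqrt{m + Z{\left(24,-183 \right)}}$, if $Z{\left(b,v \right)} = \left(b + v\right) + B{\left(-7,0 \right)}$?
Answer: $\frac{i \sqrt{18641469}}{329} \approx 13.123 i$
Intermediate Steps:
$B{\left(F,o \right)} = 1$
$Z{\left(b,v \right)} = 1 + b + v$ ($Z{\left(b,v \right)} = \left(b + v\right) + 1 = 1 + b + v$)
$m = - \frac{4679}{329}$ ($m = \frac{23395}{-1645} = 23395 \left(- \frac{1}{1645}\right) = - \frac{4679}{329} \approx -14.222$)
$\sqrt{m + Z{\left(24,-183 \right)}} = \sqrt{- \frac{4679}{329} + \left(1 + 24 - 183\right)} = \sqrt{- \frac{4679}{329} - 158} = \sqrt{- \frac{56661}{329}} = \frac{i \sqrt{18641469}}{329}$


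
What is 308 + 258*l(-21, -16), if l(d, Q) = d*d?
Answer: 114086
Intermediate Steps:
l(d, Q) = d²
308 + 258*l(-21, -16) = 308 + 258*(-21)² = 308 + 258*441 = 308 + 113778 = 114086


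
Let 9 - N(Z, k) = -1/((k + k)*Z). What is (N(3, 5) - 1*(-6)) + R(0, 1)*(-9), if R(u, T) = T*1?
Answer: 181/30 ≈ 6.0333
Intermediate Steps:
R(u, T) = T
N(Z, k) = 9 + 1/(2*Z*k) (N(Z, k) = 9 - (-1)/((k + k)*Z) = 9 - (-1)/((2*k)*Z) = 9 - (-1)/(2*Z*k) = 9 + 1/(2*Z*k))
(N(3, 5) - 1*(-6)) + R(0, 1)*(-9) = ((9 + (½)/(3*5)) - 1*(-6)) + 1*(-9) = ((9 + (½)*(⅓)*(⅕)) + 6) - 9 = ((9 + 1/30) + 6) - 9 = (271/30 + 6) - 9 = 451/30 - 9 = 181/30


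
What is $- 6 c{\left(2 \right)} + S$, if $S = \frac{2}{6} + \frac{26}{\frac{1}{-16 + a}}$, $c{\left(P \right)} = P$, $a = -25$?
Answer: $- \frac{3233}{3} \approx -1077.7$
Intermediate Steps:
$S = - \frac{3197}{3}$ ($S = \frac{2}{6} + \frac{26}{\frac{1}{-16 - 25}} = 2 \cdot \frac{1}{6} + \frac{26}{\frac{1}{-41}} = \frac{1}{3} + \frac{26}{- \frac{1}{41}} = \frac{1}{3} + 26 \left(-41\right) = \frac{1}{3} - 1066 = - \frac{3197}{3} \approx -1065.7$)
$- 6 c{\left(2 \right)} + S = \left(-6\right) 2 - \frac{3197}{3} = -12 - \frac{3197}{3} = - \frac{3233}{3}$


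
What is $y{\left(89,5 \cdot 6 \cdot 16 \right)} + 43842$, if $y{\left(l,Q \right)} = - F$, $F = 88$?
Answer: $43754$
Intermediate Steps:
$y{\left(l,Q \right)} = -88$ ($y{\left(l,Q \right)} = \left(-1\right) 88 = -88$)
$y{\left(89,5 \cdot 6 \cdot 16 \right)} + 43842 = -88 + 43842 = 43754$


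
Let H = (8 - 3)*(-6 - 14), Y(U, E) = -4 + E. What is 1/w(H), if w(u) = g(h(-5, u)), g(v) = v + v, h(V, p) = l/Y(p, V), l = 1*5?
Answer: -9/10 ≈ -0.90000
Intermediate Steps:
l = 5
H = -100 (H = 5*(-20) = -100)
h(V, p) = 5/(-4 + V)
g(v) = 2*v
w(u) = -10/9 (w(u) = 2*(5/(-4 - 5)) = 2*(5/(-9)) = 2*(5*(-1/9)) = 2*(-5/9) = -10/9)
1/w(H) = 1/(-10/9) = -9/10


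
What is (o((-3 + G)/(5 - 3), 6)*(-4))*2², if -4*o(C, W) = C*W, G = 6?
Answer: 36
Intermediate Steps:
o(C, W) = -C*W/4
(o((-3 + G)/(5 - 3), 6)*(-4))*2² = (-¼*(-3 + 6)/(5 - 3)*6*(-4))*2² = (-¼*3/2*6*(-4))*4 = -9/4*(-4)*4 = 9*4 = 36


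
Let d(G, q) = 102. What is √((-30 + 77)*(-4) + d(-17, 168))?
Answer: I*√86 ≈ 9.2736*I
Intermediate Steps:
√((-30 + 77)*(-4) + d(-17, 168)) = √((-30 + 77)*(-4) + 102) = √(47*(-4) + 102) = √(-188 + 102) = √(-86) = I*√86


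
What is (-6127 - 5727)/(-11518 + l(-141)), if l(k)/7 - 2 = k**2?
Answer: -11854/127663 ≈ -0.092854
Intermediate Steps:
l(k) = 14 + 7*k**2
(-6127 - 5727)/(-11518 + l(-141)) = (-6127 - 5727)/(-11518 + (14 + 7*(-141)**2)) = -11854/(-11518 + (14 + 7*19881)) = -11854/(-11518 + (14 + 139167)) = -11854/(-11518 + 139181) = -11854/127663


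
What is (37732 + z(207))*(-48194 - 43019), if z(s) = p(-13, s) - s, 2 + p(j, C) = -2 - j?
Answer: -3423588742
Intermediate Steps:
p(j, C) = -4 - j (p(j, C) = -2 + (-2 - j) = -4 - j)
z(s) = 9 - s (z(s) = (-4 - 1*(-13)) - s = (-4 + 13) - s = 9 - s)
(37732 + z(207))*(-48194 - 43019) = (37732 + (9 - 1*207))*(-48194 - 43019) = (37732 + (9 - 207))*(-91213) = (37732 - 198)*(-91213) = 37534*(-91213) = -3423588742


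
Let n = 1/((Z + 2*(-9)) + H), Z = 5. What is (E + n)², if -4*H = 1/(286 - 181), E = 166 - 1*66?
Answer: 297766662400/29822521 ≈ 9984.6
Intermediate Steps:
E = 100 (E = 166 - 66 = 100)
H = -1/420 (H = -1/(4*(286 - 181)) = -¼/105 = -¼*1/105 = -1/420 ≈ -0.0023810)
n = -420/5461 (n = 1/((5 + 2*(-9)) - 1/420) = 1/((5 - 18) - 1/420) = 1/(-13 - 1/420) = 1/(-5461/420) = -420/5461 ≈ -0.076909)
(E + n)² = (100 - 420/5461)² = (545680/5461)² = 297766662400/29822521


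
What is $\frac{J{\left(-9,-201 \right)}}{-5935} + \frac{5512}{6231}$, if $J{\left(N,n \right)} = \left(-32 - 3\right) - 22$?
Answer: $\frac{33068887}{36980985} \approx 0.89421$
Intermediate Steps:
$J{\left(N,n \right)} = -57$ ($J{\left(N,n \right)} = -35 - 22 = -57$)
$\frac{J{\left(-9,-201 \right)}}{-5935} + \frac{5512}{6231} = - \frac{57}{-5935} + \frac{5512}{6231} = \left(-57\right) \left(- \frac{1}{5935}\right) + 5512 \cdot \frac{1}{6231} = \frac{57}{5935} + \frac{5512}{6231} = \frac{33068887}{36980985}$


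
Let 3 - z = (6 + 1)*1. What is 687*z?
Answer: -2748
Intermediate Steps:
z = -4 (z = 3 - (6 + 1) = 3 - 7 = -4)
687*z = 687*(-4) = -2748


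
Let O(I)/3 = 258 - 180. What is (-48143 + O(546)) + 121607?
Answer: 73698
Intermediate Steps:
O(I) = 234 (O(I) = 3*(258 - 180) = 3*78 = 234)
(-48143 + O(546)) + 121607 = (-48143 + 234) + 121607 = -47909 + 121607 = 73698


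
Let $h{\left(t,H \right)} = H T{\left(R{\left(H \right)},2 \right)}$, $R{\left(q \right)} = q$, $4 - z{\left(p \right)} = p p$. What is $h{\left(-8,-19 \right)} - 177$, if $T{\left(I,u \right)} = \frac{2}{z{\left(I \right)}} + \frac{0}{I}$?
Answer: $- \frac{63151}{357} \approx -176.89$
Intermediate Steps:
$z{\left(p \right)} = 4 - p^{2}$ ($z{\left(p \right)} = 4 - p p = 4 - p^{2}$)
$T{\left(I,u \right)} = \frac{2}{4 - I^{2}}$ ($T{\left(I,u \right)} = \frac{2}{4 - I^{2}} + \frac{0}{I} = \frac{2}{4 - I^{2}} + 0 = \frac{2}{4 - I^{2}}$)
$h{\left(t,H \right)} = - \frac{2 H}{-4 + H^{2}}$ ($h{\left(t,H \right)} = H \left(- \frac{2}{-4 + H^{2}}\right) = - \frac{2 H}{-4 + H^{2}}$)
$h{\left(-8,-19 \right)} - 177 = \left(-2\right) \left(-19\right) \frac{1}{-4 + \left(-19\right)^{2}} - 177 = \left(-2\right) \left(-19\right) \frac{1}{-4 + 361} - 177 = \left(-2\right) \left(-19\right) \frac{1}{357} - 177 = \frac{38}{357} - 177 = - \frac{63151}{357}$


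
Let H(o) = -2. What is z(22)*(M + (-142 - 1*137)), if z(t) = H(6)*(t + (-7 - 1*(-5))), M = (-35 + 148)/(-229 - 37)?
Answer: 1486540/133 ≈ 11177.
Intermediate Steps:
M = -113/266 (M = 113/(-266) = 113*(-1/266) = -113/266 ≈ -0.42481)
z(t) = 4 - 2*t (z(t) = -2*(t + (-7 - 1*(-5))) = -2*(t + (-7 + 5)) = -2*(t - 2) = -2*(-2 + t) = 4 - 2*t)
z(22)*(M + (-142 - 1*137)) = (4 - 2*22)*(-113/266 + (-142 - 1*137)) = (4 - 44)*(-113/266 + (-142 - 137)) = -40*(-113/266 - 279) = -40*(-74327/266) = 1486540/133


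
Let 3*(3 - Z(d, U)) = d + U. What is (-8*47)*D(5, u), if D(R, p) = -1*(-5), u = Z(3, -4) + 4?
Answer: -1880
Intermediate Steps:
Z(d, U) = 3 - U/3 - d/3 (Z(d, U) = 3 - (d + U)/3 = 3 - (U + d)/3 = 3 + (-U/3 - d/3) = 3 - U/3 - d/3)
u = 22/3 (u = (3 - ⅓*(-4) - ⅓*3) + 4 = (3 + 4/3 - 1) + 4 = 10/3 + 4 = 22/3 ≈ 7.3333)
D(R, p) = 5
(-8*47)*D(5, u) = -8*47*5 = -376*5 = -1880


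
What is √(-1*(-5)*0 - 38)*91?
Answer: 91*I*√38 ≈ 560.96*I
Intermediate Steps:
√(-1*(-5)*0 - 38)*91 = √(5*0 - 38)*91 = √(0 - 38)*91 = √(-38)*91 = (I*√38)*91 = 91*I*√38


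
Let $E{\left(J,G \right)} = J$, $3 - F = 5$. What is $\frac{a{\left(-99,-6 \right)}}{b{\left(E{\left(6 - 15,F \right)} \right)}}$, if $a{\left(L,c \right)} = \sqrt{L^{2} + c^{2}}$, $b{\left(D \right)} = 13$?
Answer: $\frac{3 \sqrt{1093}}{13} \approx 7.6294$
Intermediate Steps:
$F = -2$ ($F = 3 - 5 = -2$)
$\frac{a{\left(-99,-6 \right)}}{b{\left(E{\left(6 - 15,F \right)} \right)}} = \frac{\sqrt{\left(-99\right)^{2} + \left(-6\right)^{2}}}{13} = \sqrt{9801 + 36} \cdot \frac{1}{13} = \sqrt{9837} \cdot \frac{1}{13} = 3 \sqrt{1093} \cdot \frac{1}{13} = \frac{3 \sqrt{1093}}{13}$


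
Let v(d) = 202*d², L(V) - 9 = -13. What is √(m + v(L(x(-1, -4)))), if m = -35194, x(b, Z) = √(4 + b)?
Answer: I*√31962 ≈ 178.78*I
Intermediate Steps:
L(V) = -4 (L(V) = 9 - 13 = -4)
√(m + v(L(x(-1, -4)))) = √(-35194 + 202*(-4)²) = √(-35194 + 202*16) = √(-35194 + 3232) = √(-31962) = I*√31962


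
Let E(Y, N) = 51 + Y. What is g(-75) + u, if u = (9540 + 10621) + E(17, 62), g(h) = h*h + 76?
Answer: 25930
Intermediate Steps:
g(h) = 76 + h² (g(h) = h² + 76 = 76 + h²)
u = 20229 (u = (9540 + 10621) + (51 + 17) = 20161 + 68 = 20229)
g(-75) + u = (76 + (-75)²) + 20229 = (76 + 5625) + 20229 = 5701 + 20229 = 25930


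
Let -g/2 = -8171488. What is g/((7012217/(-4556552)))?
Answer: -74467619978752/7012217 ≈ -1.0620e+7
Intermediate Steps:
g = 16342976 (g = -2*(-8171488) = 16342976)
g/((7012217/(-4556552))) = 16342976/((7012217/(-4556552))) = 16342976/((7012217*(-1/4556552))) = 16342976/(-7012217/4556552) = 16342976*(-4556552/7012217) = -74467619978752/7012217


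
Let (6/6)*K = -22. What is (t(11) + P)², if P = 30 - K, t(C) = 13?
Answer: 4225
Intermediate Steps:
K = -22
P = 52 (P = 30 - 1*(-22) = 30 + 22 = 52)
(t(11) + P)² = (13 + 52)² = 65² = 4225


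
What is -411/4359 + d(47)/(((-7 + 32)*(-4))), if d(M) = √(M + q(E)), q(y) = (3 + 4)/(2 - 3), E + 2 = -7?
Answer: -137/1453 - √10/50 ≈ -0.15753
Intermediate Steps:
E = -9 (E = -2 - 7 = -9)
q(y) = -7 (q(y) = 7/(-1) = 7*(-1) = -7)
d(M) = √(-7 + M) (d(M) = √(M - 7) = √(-7 + M))
-411/4359 + d(47)/(((-7 + 32)*(-4))) = -411/4359 + √(-7 + 47)/(((-7 + 32)*(-4))) = -411*1/4359 + √40/((25*(-4))) = -137/1453 + (2*√10)/(-100) = -137/1453 + (2*√10)*(-1/100) = -137/1453 - √10/50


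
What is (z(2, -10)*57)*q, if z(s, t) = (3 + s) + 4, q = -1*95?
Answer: -48735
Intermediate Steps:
q = -95
z(s, t) = 7 + s
(z(2, -10)*57)*q = ((7 + 2)*57)*(-95) = (9*57)*(-95) = 513*(-95) = -48735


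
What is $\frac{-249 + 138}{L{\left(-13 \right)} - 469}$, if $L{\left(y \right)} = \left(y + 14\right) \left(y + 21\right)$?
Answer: $\frac{111}{461} \approx 0.24078$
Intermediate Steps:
$L{\left(y \right)} = \left(14 + y\right) \left(21 + y\right)$
$\frac{-249 + 138}{L{\left(-13 \right)} - 469} = \frac{-249 + 138}{\left(294 + \left(-13\right)^{2} + 35 \left(-13\right)\right) - 469} = - \frac{111}{\left(294 + 169 - 455\right) - 469} = - \frac{111}{8 - 469} = - \frac{111}{-461} = \left(-111\right) \left(- \frac{1}{461}\right) = \frac{111}{461}$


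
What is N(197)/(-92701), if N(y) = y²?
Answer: -38809/92701 ≈ -0.41865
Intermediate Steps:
N(197)/(-92701) = 197²/(-92701) = 38809*(-1/92701) = -38809/92701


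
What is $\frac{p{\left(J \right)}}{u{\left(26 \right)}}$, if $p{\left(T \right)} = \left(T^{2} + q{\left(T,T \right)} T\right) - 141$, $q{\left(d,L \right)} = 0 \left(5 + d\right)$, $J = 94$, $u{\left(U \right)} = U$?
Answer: $\frac{8695}{26} \approx 334.42$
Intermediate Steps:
$q{\left(d,L \right)} = 0$
$p{\left(T \right)} = -141 + T^{2}$ ($p{\left(T \right)} = \left(T^{2} + 0 T\right) - 141 = \left(T^{2} + 0\right) - 141 = T^{2} - 141 = -141 + T^{2}$)
$\frac{p{\left(J \right)}}{u{\left(26 \right)}} = \frac{-141 + 94^{2}}{26} = \left(-141 + 8836\right) \frac{1}{26} = 8695 \cdot \frac{1}{26} = \frac{8695}{26}$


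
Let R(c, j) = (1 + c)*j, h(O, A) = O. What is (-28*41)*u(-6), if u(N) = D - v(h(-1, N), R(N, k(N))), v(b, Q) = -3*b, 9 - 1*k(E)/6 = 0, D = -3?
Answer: 6888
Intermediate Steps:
k(E) = 54 (k(E) = 54 - 6*0 = 54 + 0 = 54)
R(c, j) = j*(1 + c)
u(N) = -6 (u(N) = -3 - (-3)*(-1) = -3 - 1*3 = -3 - 3 = -6)
(-28*41)*u(-6) = -28*41*(-6) = -1148*(-6) = 6888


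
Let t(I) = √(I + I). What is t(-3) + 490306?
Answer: 490306 + I*√6 ≈ 4.9031e+5 + 2.4495*I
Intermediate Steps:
t(I) = √2*√I (t(I) = √(2*I) = √2*√I)
t(-3) + 490306 = √2*√(-3) + 490306 = √2*(I*√3) + 490306 = I*√6 + 490306 = 490306 + I*√6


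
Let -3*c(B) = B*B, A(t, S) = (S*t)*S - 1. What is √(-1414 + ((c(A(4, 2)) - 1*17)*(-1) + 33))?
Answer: I*√1289 ≈ 35.903*I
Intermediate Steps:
A(t, S) = -1 + t*S² (A(t, S) = t*S² - 1 = -1 + t*S²)
c(B) = -B²/3 (c(B) = -B*B/3 = -B²/3)
√(-1414 + ((c(A(4, 2)) - 1*17)*(-1) + 33)) = √(-1414 + ((-(-1 + 4*2²)²/3 - 1*17)*(-1) + 33)) = √(-1414 + ((-(-1 + 4*4)²/3 - 17)*(-1) + 33)) = √(-1414 + ((-(-1 + 16)²/3 - 17)*(-1) + 33)) = √(-1414 + ((-⅓*15² - 17)*(-1) + 33)) = √(-1414 + ((-⅓*225 - 17)*(-1) + 33)) = √(-1414 + ((-75 - 17)*(-1) + 33)) = √(-1414 + (-92*(-1) + 33)) = √(-1414 + (92 + 33)) = √(-1414 + 125) = √(-1289) = I*√1289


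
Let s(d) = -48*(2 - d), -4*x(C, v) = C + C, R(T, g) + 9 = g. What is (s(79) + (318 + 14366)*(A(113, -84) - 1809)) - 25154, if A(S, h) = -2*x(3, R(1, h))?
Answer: -26540762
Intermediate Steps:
R(T, g) = -9 + g
x(C, v) = -C/2 (x(C, v) = -(C + C)/4 = -C/2)
A(S, h) = 3 (A(S, h) = -(-1)*3 = -2*(-3/2) = 3)
s(d) = -96 + 48*d
(s(79) + (318 + 14366)*(A(113, -84) - 1809)) - 25154 = ((-96 + 48*79) + (318 + 14366)*(3 - 1809)) - 25154 = ((-96 + 3792) + 14684*(-1806)) - 25154 = (3696 - 26519304) - 25154 = -26515608 - 25154 = -26540762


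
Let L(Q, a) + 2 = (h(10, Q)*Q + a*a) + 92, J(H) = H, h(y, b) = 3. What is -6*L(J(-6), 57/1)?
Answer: -19926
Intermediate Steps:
L(Q, a) = 90 + a² + 3*Q (L(Q, a) = -2 + ((3*Q + a*a) + 92) = -2 + ((3*Q + a²) + 92) = -2 + ((a² + 3*Q) + 92) = -2 + (92 + a² + 3*Q) = 90 + a² + 3*Q)
-6*L(J(-6), 57/1) = -6*(90 + (57/1)² + 3*(-6)) = -6*(90 + (57*1)² - 18) = -6*(90 + 57² - 18) = -6*(90 + 3249 - 18) = -6*3321 = -19926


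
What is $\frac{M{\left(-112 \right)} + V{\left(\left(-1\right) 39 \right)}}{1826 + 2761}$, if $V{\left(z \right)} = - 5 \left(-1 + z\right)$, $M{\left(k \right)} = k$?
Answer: $\frac{8}{417} \approx 0.019185$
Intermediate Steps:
$V{\left(z \right)} = 5 - 5 z$
$\frac{M{\left(-112 \right)} + V{\left(\left(-1\right) 39 \right)}}{1826 + 2761} = \frac{-112 - \left(-5 + 5 \left(\left(-1\right) 39\right)\right)}{1826 + 2761} = \frac{-112 + \left(5 - -195\right)}{4587} = \left(-112 + \left(5 + 195\right)\right) \frac{1}{4587} = \left(-112 + 200\right) \frac{1}{4587} = 88 \cdot \frac{1}{4587} = \frac{8}{417}$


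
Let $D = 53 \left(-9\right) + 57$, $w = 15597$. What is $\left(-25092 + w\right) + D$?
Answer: $-9915$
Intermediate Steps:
$D = -420$ ($D = -477 + 57 = -420$)
$\left(-25092 + w\right) + D = \left(-25092 + 15597\right) - 420 = -9495 - 420 = -9915$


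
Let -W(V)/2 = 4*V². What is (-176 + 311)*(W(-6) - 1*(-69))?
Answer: -29565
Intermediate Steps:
W(V) = -8*V²
(-176 + 311)*(W(-6) - 1*(-69)) = (-176 + 311)*(-8*(-6)² - 1*(-69)) = 135*(-8*36 + 69) = 135*(-288 + 69) = 135*(-219) = -29565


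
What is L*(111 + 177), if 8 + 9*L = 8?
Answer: 0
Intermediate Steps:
L = 0 (L = -8/9 + (⅑)*8 = -8/9 + 8/9 = 0)
L*(111 + 177) = 0*(111 + 177) = 0*288 = 0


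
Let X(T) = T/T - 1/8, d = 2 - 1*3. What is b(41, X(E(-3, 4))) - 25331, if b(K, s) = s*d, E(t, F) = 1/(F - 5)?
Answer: -202655/8 ≈ -25332.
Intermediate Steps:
d = -1 (d = 2 - 3 = -1)
E(t, F) = 1/(-5 + F)
X(T) = 7/8 (X(T) = 1 - 1*⅛ = 1 - ⅛ = 7/8)
b(K, s) = -s (b(K, s) = s*(-1) = -s)
b(41, X(E(-3, 4))) - 25331 = -1*7/8 - 25331 = -7/8 - 25331 = -202655/8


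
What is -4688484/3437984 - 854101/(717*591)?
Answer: -1230779150483/364208851512 ≈ -3.3793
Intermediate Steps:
-4688484/3437984 - 854101/(717*591) = -4688484*1/3437984 - 854101/423747 = -1172121/859496 - 854101*1/423747 = -1172121/859496 - 854101/423747 = -1230779150483/364208851512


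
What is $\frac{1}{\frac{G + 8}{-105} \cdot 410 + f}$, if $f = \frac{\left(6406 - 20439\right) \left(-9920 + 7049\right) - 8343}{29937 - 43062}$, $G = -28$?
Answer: $- \frac{525}{1570216} \approx -0.00033435$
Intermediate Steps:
$f = - \frac{537072}{175}$ ($f = \frac{\left(-14033\right) \left(-2871\right) - 8343}{-13125} = \left(40288743 - 8343\right) \left(- \frac{1}{13125}\right) = 40280400 \left(- \frac{1}{13125}\right) = - \frac{537072}{175} \approx -3069.0$)
$\frac{1}{\frac{G + 8}{-105} \cdot 410 + f} = \frac{1}{\frac{-28 + 8}{-105} \cdot 410 - \frac{537072}{175}} = \frac{1}{\left(-20\right) \left(- \frac{1}{105}\right) 410 - \frac{537072}{175}} = \frac{1}{\frac{4}{21} \cdot 410 - \frac{537072}{175}} = \frac{1}{\frac{1640}{21} - \frac{537072}{175}} = \frac{1}{- \frac{1570216}{525}} = - \frac{525}{1570216}$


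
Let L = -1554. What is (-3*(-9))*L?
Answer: -41958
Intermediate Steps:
(-3*(-9))*L = -3*(-9)*(-1554) = 27*(-1554) = -41958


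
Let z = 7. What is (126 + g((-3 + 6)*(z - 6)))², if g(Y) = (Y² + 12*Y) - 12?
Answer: 25281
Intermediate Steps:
g(Y) = -12 + Y² + 12*Y
(126 + g((-3 + 6)*(z - 6)))² = (126 + (-12 + ((-3 + 6)*(7 - 6))² + 12*((-3 + 6)*(7 - 6))))² = (126 + (-12 + (3*1)² + 12*(3*1)))² = (126 + (-12 + 3² + 12*3))² = (126 + (-12 + 9 + 36))² = (126 + 33)² = 159² = 25281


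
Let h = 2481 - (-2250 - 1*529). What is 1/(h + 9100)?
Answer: 1/14360 ≈ 6.9638e-5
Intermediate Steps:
h = 5260 (h = 2481 - (-2250 - 529) = 2481 - 1*(-2779) = 2481 + 2779 = 5260)
1/(h + 9100) = 1/(5260 + 9100) = 1/14360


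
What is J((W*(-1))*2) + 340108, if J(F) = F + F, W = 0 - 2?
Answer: 340116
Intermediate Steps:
W = -2
J(F) = 2*F
J((W*(-1))*2) + 340108 = 2*(-2*(-1)*2) + 340108 = 2*(2*2) + 340108 = 2*4 + 340108 = 8 + 340108 = 340116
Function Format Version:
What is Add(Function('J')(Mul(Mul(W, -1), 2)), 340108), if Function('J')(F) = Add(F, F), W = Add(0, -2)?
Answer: 340116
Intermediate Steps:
W = -2
Function('J')(F) = Mul(2, F)
Add(Function('J')(Mul(Mul(W, -1), 2)), 340108) = Add(Mul(2, Mul(Mul(-2, -1), 2)), 340108) = Add(Mul(2, Mul(2, 2)), 340108) = Add(Mul(2, 4), 340108) = Add(8, 340108) = 340116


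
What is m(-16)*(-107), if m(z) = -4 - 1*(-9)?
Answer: -535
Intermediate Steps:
m(z) = 5 (m(z) = -4 + 9 = 5)
m(-16)*(-107) = 5*(-107) = -535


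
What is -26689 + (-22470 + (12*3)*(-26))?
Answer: -50095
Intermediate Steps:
-26689 + (-22470 + (12*3)*(-26)) = -26689 + (-22470 + 36*(-26)) = -26689 + (-22470 - 936) = -26689 - 23406 = -50095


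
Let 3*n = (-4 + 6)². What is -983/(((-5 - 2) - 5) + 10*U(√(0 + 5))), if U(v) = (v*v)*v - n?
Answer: -56031/26681 - 221175*√5/53362 ≈ -11.368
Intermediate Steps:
n = 4/3 (n = (-4 + 6)²/3 = (⅓)*2² = (⅓)*4 = 4/3 ≈ 1.3333)
U(v) = -4/3 + v³ (U(v) = (v*v)*v - 1*4/3 = v²*v - 4/3 = v³ - 4/3 = -4/3 + v³)
-983/(((-5 - 2) - 5) + 10*U(√(0 + 5))) = -983/(((-5 - 2) - 5) + 10*(-4/3 + (√(0 + 5))³)) = -983/((-7 - 5) + 10*(-4/3 + (√5)³)) = -983/(-12 + 10*(-4/3 + 5*√5)) = -983/(-12 + (-40/3 + 50*√5)) = -983/(-76/3 + 50*√5)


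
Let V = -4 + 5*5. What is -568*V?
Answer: -11928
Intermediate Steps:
V = 21 (V = -4 + 25 = 21)
-568*V = -568*21 = -11928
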